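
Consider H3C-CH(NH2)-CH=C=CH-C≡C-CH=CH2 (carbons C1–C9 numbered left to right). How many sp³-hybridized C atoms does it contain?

2

C1: sp3 ✓
C2: sp3 ✓
C3: sp2
C4: sp
C5: sp2
C6: sp
C7: sp
C8: sp2
C9: sp2
C1, C2 → 2 sp3 carbons.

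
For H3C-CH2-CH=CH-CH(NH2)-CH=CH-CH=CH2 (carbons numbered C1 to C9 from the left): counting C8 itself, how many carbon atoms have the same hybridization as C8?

6

C8 is sp2 (one π bond).
C1: sp3
C2: sp3
C3: sp2 ✓
C4: sp2 ✓
C5: sp3
C6: sp2 ✓
C7: sp2 ✓
C8: sp2 ✓
C9: sp2 ✓
6 carbons are sp2.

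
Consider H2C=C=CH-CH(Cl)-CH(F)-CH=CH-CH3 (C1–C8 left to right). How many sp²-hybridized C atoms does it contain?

C1: sp2 ✓
C2: sp
C3: sp2 ✓
C4: sp3
C5: sp3
C6: sp2 ✓
C7: sp2 ✓
C8: sp3
C1, C3, C6, C7 → 4 sp2 carbons.

4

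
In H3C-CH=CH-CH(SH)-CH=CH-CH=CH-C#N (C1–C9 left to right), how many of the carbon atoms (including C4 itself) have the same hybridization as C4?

2

C4 is sp3 (only σ bonds).
C1: sp3 ✓
C2: sp2
C3: sp2
C4: sp3 ✓
C5: sp2
C6: sp2
C7: sp2
C8: sp2
C9: sp
2 carbons are sp3.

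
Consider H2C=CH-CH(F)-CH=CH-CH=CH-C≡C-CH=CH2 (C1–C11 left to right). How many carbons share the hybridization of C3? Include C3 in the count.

C3 is sp3 (only σ bonds).
C1: sp2
C2: sp2
C3: sp3 ✓
C4: sp2
C5: sp2
C6: sp2
C7: sp2
C8: sp
C9: sp
C10: sp2
C11: sp2
1 carbon is sp3.

1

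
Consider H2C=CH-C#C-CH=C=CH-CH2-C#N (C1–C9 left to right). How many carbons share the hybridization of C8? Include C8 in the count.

C8 is sp3 (only σ bonds).
C1: sp2
C2: sp2
C3: sp
C4: sp
C5: sp2
C6: sp
C7: sp2
C8: sp3 ✓
C9: sp
1 carbon is sp3.

1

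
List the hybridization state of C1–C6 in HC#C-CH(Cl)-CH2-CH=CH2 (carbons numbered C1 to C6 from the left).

C1 sp, C2 sp, C3 sp3, C4 sp3, C5 sp2, C6 sp2

C1 is sp: 2 σ bonds, plus two π bonds, 2 electron-density regions.
C2: 2 σ bonds, plus two π bonds — 2 electron domains, sp.
C3 — 4 σ bonds. Steric number 4, so sp3.
C4 carries 4 σ bonds, giving a steric number of 4, so it is sp3.
C5 — 3 σ bonds, plus one π bond. Steric number 3, so sp2.
C6 carries 3 σ bonds, plus one π bond, giving a steric number of 3, so it is sp2.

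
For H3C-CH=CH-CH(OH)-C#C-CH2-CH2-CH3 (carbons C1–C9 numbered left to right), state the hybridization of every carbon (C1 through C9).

C1 sp3, C2 sp2, C3 sp2, C4 sp3, C5 sp, C6 sp, C7 sp3, C8 sp3, C9 sp3

C1 — 4 σ bonds. Steric number 4, so sp3.
C2 (3 σ bonds, plus one π bond) has steric number 3: sp2.
C3 — 3 σ bonds, plus one π bond. Steric number 3, so sp2.
C4: 4 σ bonds; 4 regions of electron density → sp3.
C5 — 2 σ bonds, plus two π bonds. Steric number 2, so sp.
C6 (2 σ bonds, plus two π bonds) has steric number 2: sp.
C7 is sp3: 4 σ bonds, 4 electron-density regions.
C8: 4 σ bonds — 4 electron domains, sp3.
C9 carries 4 σ bonds, giving a steric number of 4, so it is sp3.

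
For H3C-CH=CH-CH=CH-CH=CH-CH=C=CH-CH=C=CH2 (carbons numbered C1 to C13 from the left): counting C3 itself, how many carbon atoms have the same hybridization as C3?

10

C3 is sp2 (one π bond).
C1: sp3
C2: sp2 ✓
C3: sp2 ✓
C4: sp2 ✓
C5: sp2 ✓
C6: sp2 ✓
C7: sp2 ✓
C8: sp2 ✓
C9: sp
C10: sp2 ✓
C11: sp2 ✓
C12: sp
C13: sp2 ✓
10 carbons are sp2.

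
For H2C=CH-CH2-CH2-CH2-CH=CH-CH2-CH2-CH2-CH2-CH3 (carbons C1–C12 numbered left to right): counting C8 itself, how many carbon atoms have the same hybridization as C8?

8

C8 is sp3 (only σ bonds).
C1: sp2
C2: sp2
C3: sp3 ✓
C4: sp3 ✓
C5: sp3 ✓
C6: sp2
C7: sp2
C8: sp3 ✓
C9: sp3 ✓
C10: sp3 ✓
C11: sp3 ✓
C12: sp3 ✓
8 carbons are sp3.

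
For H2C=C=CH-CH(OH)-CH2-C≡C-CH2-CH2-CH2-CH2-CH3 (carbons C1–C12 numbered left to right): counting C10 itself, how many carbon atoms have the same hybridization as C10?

7

C10 is sp3 (only σ bonds).
C1: sp2
C2: sp
C3: sp2
C4: sp3 ✓
C5: sp3 ✓
C6: sp
C7: sp
C8: sp3 ✓
C9: sp3 ✓
C10: sp3 ✓
C11: sp3 ✓
C12: sp3 ✓
7 carbons are sp3.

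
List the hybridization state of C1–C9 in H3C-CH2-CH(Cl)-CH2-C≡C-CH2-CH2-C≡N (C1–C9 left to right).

C1 sp3, C2 sp3, C3 sp3, C4 sp3, C5 sp, C6 sp, C7 sp3, C8 sp3, C9 sp

C1 is sp3: 4 σ bonds, 4 electron-density regions.
C2 is sp3: 4 σ bonds, 4 electron-density regions.
C3 carries 4 σ bonds, giving a steric number of 4, so it is sp3.
C4: 4 σ bonds; 4 regions of electron density → sp3.
C5 carries 2 σ bonds, plus two π bonds, giving a steric number of 2, so it is sp.
C6 is sp: 2 σ bonds, plus two π bonds, 2 electron-density regions.
C7 (4 σ bonds) has steric number 4: sp3.
C8 is sp3: 4 σ bonds, 4 electron-density regions.
C9 has 2 σ bonds, plus two π bonds: steric number 2 → sp.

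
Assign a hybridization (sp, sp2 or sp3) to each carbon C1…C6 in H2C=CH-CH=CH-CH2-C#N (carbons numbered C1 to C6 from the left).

C1 sp2, C2 sp2, C3 sp2, C4 sp2, C5 sp3, C6 sp

C1 (3 σ bonds, plus one π bond) has steric number 3: sp2.
C2 — 3 σ bonds, plus one π bond. Steric number 3, so sp2.
C3: 3 σ bonds, plus one π bond; 3 regions of electron density → sp2.
C4 (3 σ bonds, plus one π bond) has steric number 3: sp2.
C5 has 4 σ bonds: steric number 4 → sp3.
C6: 2 σ bonds, plus two π bonds — 2 electron domains, sp.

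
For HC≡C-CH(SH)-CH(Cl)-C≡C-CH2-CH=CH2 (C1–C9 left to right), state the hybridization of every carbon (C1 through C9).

C1 sp, C2 sp, C3 sp3, C4 sp3, C5 sp, C6 sp, C7 sp3, C8 sp2, C9 sp2

C1: 2 σ bonds, plus two π bonds; 2 regions of electron density → sp.
C2 — 2 σ bonds, plus two π bonds. Steric number 2, so sp.
C3 — 4 σ bonds. Steric number 4, so sp3.
C4 (4 σ bonds) has steric number 4: sp3.
C5 carries 2 σ bonds, plus two π bonds, giving a steric number of 2, so it is sp.
C6: 2 σ bonds, plus two π bonds; 2 regions of electron density → sp.
C7 — 4 σ bonds. Steric number 4, so sp3.
C8 — 3 σ bonds, plus one π bond. Steric number 3, so sp2.
C9: 3 σ bonds, plus one π bond — 3 electron domains, sp2.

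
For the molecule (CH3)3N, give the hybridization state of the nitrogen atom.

sp^3

The nitrogen atom carries 3 σ bonds and 1 lone pair, giving a steric number of 4, so it is sp3.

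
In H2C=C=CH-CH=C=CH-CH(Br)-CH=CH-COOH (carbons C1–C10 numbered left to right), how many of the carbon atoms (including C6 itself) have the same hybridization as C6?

7

C6 is sp2 (one π bond).
C1: sp2 ✓
C2: sp
C3: sp2 ✓
C4: sp2 ✓
C5: sp
C6: sp2 ✓
C7: sp3
C8: sp2 ✓
C9: sp2 ✓
C10: sp2 ✓
7 carbons are sp2.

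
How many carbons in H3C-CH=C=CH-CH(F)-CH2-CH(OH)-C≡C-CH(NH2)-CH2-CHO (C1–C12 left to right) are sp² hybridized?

3

C1: sp3
C2: sp2 ✓
C3: sp
C4: sp2 ✓
C5: sp3
C6: sp3
C7: sp3
C8: sp
C9: sp
C10: sp3
C11: sp3
C12: sp2 ✓
C2, C4, C12 → 3 sp2 carbons.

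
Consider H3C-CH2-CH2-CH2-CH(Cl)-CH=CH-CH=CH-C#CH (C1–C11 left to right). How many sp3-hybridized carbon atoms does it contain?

5

C1: sp3 ✓
C2: sp3 ✓
C3: sp3 ✓
C4: sp3 ✓
C5: sp3 ✓
C6: sp2
C7: sp2
C8: sp2
C9: sp2
C10: sp
C11: sp
C1, C2, C3, C4, C5 → 5 sp3 carbons.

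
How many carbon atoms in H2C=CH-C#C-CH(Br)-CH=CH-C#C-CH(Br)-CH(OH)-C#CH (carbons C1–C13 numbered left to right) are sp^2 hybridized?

C1: sp2 ✓
C2: sp2 ✓
C3: sp
C4: sp
C5: sp3
C6: sp2 ✓
C7: sp2 ✓
C8: sp
C9: sp
C10: sp3
C11: sp3
C12: sp
C13: sp
C1, C2, C6, C7 → 4 sp2 carbons.

4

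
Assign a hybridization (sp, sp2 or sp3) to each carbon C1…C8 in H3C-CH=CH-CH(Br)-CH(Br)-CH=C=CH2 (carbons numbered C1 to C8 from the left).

C1 sp3, C2 sp2, C3 sp2, C4 sp3, C5 sp3, C6 sp2, C7 sp, C8 sp2

C1 (4 σ bonds) has steric number 4: sp3.
C2 has 3 σ bonds, plus one π bond: steric number 3 → sp2.
C3: 3 σ bonds, plus one π bond; 3 regions of electron density → sp2.
C4 — 4 σ bonds. Steric number 4, so sp3.
C5 (4 σ bonds) has steric number 4: sp3.
C6: 3 σ bonds, plus one π bond — 3 electron domains, sp2.
C7 (2 σ bonds, plus two π bonds) has steric number 2: sp.
C8 carries 3 σ bonds, plus one π bond, giving a steric number of 3, so it is sp2.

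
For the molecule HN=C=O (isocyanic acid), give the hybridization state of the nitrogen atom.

The nitrogen atom (2 σ bonds and 1 lone pair, plus one π bond) has steric number 3: sp2.

sp2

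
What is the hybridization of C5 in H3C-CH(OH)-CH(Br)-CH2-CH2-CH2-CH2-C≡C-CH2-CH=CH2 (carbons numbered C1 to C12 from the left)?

sp³

C5 carries 4 σ bonds, giving a steric number of 4, so it is sp3.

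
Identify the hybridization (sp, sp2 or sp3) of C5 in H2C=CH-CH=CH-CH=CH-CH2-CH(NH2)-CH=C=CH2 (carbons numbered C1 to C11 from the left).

sp²

C5: 3 σ bonds, plus one π bond — 3 electron domains, sp2.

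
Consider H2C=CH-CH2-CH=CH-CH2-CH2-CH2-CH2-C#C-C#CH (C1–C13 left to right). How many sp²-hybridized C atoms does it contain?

4

C1: sp2 ✓
C2: sp2 ✓
C3: sp3
C4: sp2 ✓
C5: sp2 ✓
C6: sp3
C7: sp3
C8: sp3
C9: sp3
C10: sp
C11: sp
C12: sp
C13: sp
C1, C2, C4, C5 → 4 sp2 carbons.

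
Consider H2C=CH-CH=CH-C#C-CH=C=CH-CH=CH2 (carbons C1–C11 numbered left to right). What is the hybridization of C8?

sp

C8 — 2 σ bonds, plus two π bonds. Steric number 2, so sp.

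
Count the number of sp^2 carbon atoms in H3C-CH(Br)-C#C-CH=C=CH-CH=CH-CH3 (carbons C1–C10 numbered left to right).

4

C1: sp3
C2: sp3
C3: sp
C4: sp
C5: sp2 ✓
C6: sp
C7: sp2 ✓
C8: sp2 ✓
C9: sp2 ✓
C10: sp3
C5, C7, C8, C9 → 4 sp2 carbons.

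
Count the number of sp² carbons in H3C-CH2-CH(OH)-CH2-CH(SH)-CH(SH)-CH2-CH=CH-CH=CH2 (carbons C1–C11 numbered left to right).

4

C1: sp3
C2: sp3
C3: sp3
C4: sp3
C5: sp3
C6: sp3
C7: sp3
C8: sp2 ✓
C9: sp2 ✓
C10: sp2 ✓
C11: sp2 ✓
C8, C9, C10, C11 → 4 sp2 carbons.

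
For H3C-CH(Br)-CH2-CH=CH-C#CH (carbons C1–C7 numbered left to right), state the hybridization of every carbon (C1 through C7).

C1 sp3, C2 sp3, C3 sp3, C4 sp2, C5 sp2, C6 sp, C7 sp

C1: 4 σ bonds; 4 regions of electron density → sp3.
C2 is sp3: 4 σ bonds, 4 electron-density regions.
C3 (4 σ bonds) has steric number 4: sp3.
C4 — 3 σ bonds, plus one π bond. Steric number 3, so sp2.
C5 (3 σ bonds, plus one π bond) has steric number 3: sp2.
C6 (2 σ bonds, plus two π bonds) has steric number 2: sp.
C7: 2 σ bonds, plus two π bonds; 2 regions of electron density → sp.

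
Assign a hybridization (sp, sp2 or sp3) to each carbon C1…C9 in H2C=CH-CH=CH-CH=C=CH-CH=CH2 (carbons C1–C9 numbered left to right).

C1 sp2, C2 sp2, C3 sp2, C4 sp2, C5 sp2, C6 sp, C7 sp2, C8 sp2, C9 sp2

C1: 3 σ bonds, plus one π bond; 3 regions of electron density → sp2.
C2 is sp2: 3 σ bonds, plus one π bond, 3 electron-density regions.
C3 has 3 σ bonds, plus one π bond: steric number 3 → sp2.
C4 — 3 σ bonds, plus one π bond. Steric number 3, so sp2.
C5: 3 σ bonds, plus one π bond; 3 regions of electron density → sp2.
C6 carries 2 σ bonds, plus two π bonds, giving a steric number of 2, so it is sp.
C7 has 3 σ bonds, plus one π bond: steric number 3 → sp2.
C8 — 3 σ bonds, plus one π bond. Steric number 3, so sp2.
C9: 3 σ bonds, plus one π bond — 3 electron domains, sp2.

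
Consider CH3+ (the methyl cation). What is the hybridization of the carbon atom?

sp^2

Three σ bonds to H, empty p orbital → sp2, trigonal planar.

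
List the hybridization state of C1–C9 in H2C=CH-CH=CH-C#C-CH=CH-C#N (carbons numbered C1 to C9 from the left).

C1 sp2, C2 sp2, C3 sp2, C4 sp2, C5 sp, C6 sp, C7 sp2, C8 sp2, C9 sp

C1: 3 σ bonds, plus one π bond; 3 regions of electron density → sp2.
C2: 3 σ bonds, plus one π bond — 3 electron domains, sp2.
C3 carries 3 σ bonds, plus one π bond, giving a steric number of 3, so it is sp2.
C4: 3 σ bonds, plus one π bond; 3 regions of electron density → sp2.
C5 is sp: 2 σ bonds, plus two π bonds, 2 electron-density regions.
C6 carries 2 σ bonds, plus two π bonds, giving a steric number of 2, so it is sp.
C7 is sp2: 3 σ bonds, plus one π bond, 3 electron-density regions.
C8 is sp2: 3 σ bonds, plus one π bond, 3 electron-density regions.
C9 is sp: 2 σ bonds, plus two π bonds, 2 electron-density regions.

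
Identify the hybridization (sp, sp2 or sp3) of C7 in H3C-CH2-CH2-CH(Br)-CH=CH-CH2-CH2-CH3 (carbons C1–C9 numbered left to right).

C7: 4 σ bonds; 4 regions of electron density → sp3.

sp^3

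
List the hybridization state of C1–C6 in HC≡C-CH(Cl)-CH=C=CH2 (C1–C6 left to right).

C1 — 2 σ bonds, plus two π bonds. Steric number 2, so sp.
C2 carries 2 σ bonds, plus two π bonds, giving a steric number of 2, so it is sp.
C3 is sp3: 4 σ bonds, 4 electron-density regions.
C4: 3 σ bonds, plus one π bond — 3 electron domains, sp2.
C5: 2 σ bonds, plus two π bonds; 2 regions of electron density → sp.
C6 carries 3 σ bonds, plus one π bond, giving a steric number of 3, so it is sp2.

C1 sp, C2 sp, C3 sp3, C4 sp2, C5 sp, C6 sp2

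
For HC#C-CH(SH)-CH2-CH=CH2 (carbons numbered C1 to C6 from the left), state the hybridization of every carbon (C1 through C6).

C1 is sp: 2 σ bonds, plus two π bonds, 2 electron-density regions.
C2 carries 2 σ bonds, plus two π bonds, giving a steric number of 2, so it is sp.
C3: 4 σ bonds; 4 regions of electron density → sp3.
C4: 4 σ bonds — 4 electron domains, sp3.
C5: 3 σ bonds, plus one π bond — 3 electron domains, sp2.
C6 — 3 σ bonds, plus one π bond. Steric number 3, so sp2.

C1 sp, C2 sp, C3 sp3, C4 sp3, C5 sp2, C6 sp2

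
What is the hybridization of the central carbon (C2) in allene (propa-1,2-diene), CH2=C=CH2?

Two σ bonds and two π bonds (one to each neighbour) → sp.

sp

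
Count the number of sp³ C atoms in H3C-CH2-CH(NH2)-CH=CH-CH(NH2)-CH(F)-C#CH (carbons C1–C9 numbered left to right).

5

C1: sp3 ✓
C2: sp3 ✓
C3: sp3 ✓
C4: sp2
C5: sp2
C6: sp3 ✓
C7: sp3 ✓
C8: sp
C9: sp
C1, C2, C3, C6, C7 → 5 sp3 carbons.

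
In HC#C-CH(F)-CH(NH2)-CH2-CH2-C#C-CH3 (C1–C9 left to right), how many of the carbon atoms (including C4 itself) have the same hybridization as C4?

C4 is sp3 (only σ bonds).
C1: sp
C2: sp
C3: sp3 ✓
C4: sp3 ✓
C5: sp3 ✓
C6: sp3 ✓
C7: sp
C8: sp
C9: sp3 ✓
5 carbons are sp3.

5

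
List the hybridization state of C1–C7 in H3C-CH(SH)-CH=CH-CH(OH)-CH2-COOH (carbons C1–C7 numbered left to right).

C1 has 4 σ bonds: steric number 4 → sp3.
C2: 4 σ bonds; 4 regions of electron density → sp3.
C3: 3 σ bonds, plus one π bond; 3 regions of electron density → sp2.
C4 carries 3 σ bonds, plus one π bond, giving a steric number of 3, so it is sp2.
C5 — 4 σ bonds. Steric number 4, so sp3.
C6 — 4 σ bonds. Steric number 4, so sp3.
C7 carries 3 σ bonds, plus one π bond, giving a steric number of 3, so it is sp2.

C1 sp3, C2 sp3, C3 sp2, C4 sp2, C5 sp3, C6 sp3, C7 sp2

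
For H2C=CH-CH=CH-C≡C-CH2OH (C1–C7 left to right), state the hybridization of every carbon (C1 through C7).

C1 is sp2: 3 σ bonds, plus one π bond, 3 electron-density regions.
C2: 3 σ bonds, plus one π bond — 3 electron domains, sp2.
C3 is sp2: 3 σ bonds, plus one π bond, 3 electron-density regions.
C4 carries 3 σ bonds, plus one π bond, giving a steric number of 3, so it is sp2.
C5 carries 2 σ bonds, plus two π bonds, giving a steric number of 2, so it is sp.
C6 has 2 σ bonds, plus two π bonds: steric number 2 → sp.
C7: 4 σ bonds — 4 electron domains, sp3.

C1 sp2, C2 sp2, C3 sp2, C4 sp2, C5 sp, C6 sp, C7 sp3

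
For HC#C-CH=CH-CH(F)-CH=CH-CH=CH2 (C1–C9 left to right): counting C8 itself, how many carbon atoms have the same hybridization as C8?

C8 is sp2 (one π bond).
C1: sp
C2: sp
C3: sp2 ✓
C4: sp2 ✓
C5: sp3
C6: sp2 ✓
C7: sp2 ✓
C8: sp2 ✓
C9: sp2 ✓
6 carbons are sp2.

6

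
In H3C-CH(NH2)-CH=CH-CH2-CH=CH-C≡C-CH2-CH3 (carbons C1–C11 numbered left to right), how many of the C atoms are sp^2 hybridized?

4

C1: sp3
C2: sp3
C3: sp2 ✓
C4: sp2 ✓
C5: sp3
C6: sp2 ✓
C7: sp2 ✓
C8: sp
C9: sp
C10: sp3
C11: sp3
C3, C4, C6, C7 → 4 sp2 carbons.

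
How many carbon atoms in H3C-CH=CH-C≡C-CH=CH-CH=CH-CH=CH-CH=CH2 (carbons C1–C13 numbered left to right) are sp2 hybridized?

10

C1: sp3
C2: sp2 ✓
C3: sp2 ✓
C4: sp
C5: sp
C6: sp2 ✓
C7: sp2 ✓
C8: sp2 ✓
C9: sp2 ✓
C10: sp2 ✓
C11: sp2 ✓
C12: sp2 ✓
C13: sp2 ✓
C2, C3, C6, C7, C8, C9, C10, C11, C12, C13 → 10 sp2 carbons.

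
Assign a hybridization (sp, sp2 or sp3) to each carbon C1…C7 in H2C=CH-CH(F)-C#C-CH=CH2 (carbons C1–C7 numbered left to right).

C1: 3 σ bonds, plus one π bond — 3 electron domains, sp2.
C2 has 3 σ bonds, plus one π bond: steric number 3 → sp2.
C3 has 4 σ bonds: steric number 4 → sp3.
C4 (2 σ bonds, plus two π bonds) has steric number 2: sp.
C5 carries 2 σ bonds, plus two π bonds, giving a steric number of 2, so it is sp.
C6: 3 σ bonds, plus one π bond — 3 electron domains, sp2.
C7 has 3 σ bonds, plus one π bond: steric number 3 → sp2.

C1 sp2, C2 sp2, C3 sp3, C4 sp, C5 sp, C6 sp2, C7 sp2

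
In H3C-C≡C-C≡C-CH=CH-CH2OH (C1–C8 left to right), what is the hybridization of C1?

C1 (4 σ bonds) has steric number 4: sp3.

sp3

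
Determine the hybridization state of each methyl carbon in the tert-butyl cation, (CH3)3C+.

Each methyl carbon carries 4 σ bonds, giving a steric number of 4, so it is sp3.

sp³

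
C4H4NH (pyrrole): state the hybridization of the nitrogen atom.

N has three σ bonds; its lone pair occupies the p orbital and is part of the aromatic π system, so N is sp2 (not the sp3 a naive steric count of 4 would give).

sp²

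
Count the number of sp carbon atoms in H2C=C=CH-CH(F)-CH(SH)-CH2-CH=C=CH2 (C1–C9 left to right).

C1: sp2
C2: sp ✓
C3: sp2
C4: sp3
C5: sp3
C6: sp3
C7: sp2
C8: sp ✓
C9: sp2
C2, C8 → 2 sp carbons.

2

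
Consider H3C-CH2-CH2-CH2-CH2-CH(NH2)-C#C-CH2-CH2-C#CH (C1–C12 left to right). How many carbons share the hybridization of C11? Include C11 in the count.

4

C11 is sp (two π bonds).
C1: sp3
C2: sp3
C3: sp3
C4: sp3
C5: sp3
C6: sp3
C7: sp ✓
C8: sp ✓
C9: sp3
C10: sp3
C11: sp ✓
C12: sp ✓
4 carbons are sp.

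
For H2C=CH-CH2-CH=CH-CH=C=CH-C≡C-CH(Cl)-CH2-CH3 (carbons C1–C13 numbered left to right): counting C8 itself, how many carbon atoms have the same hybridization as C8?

C8 is sp2 (one π bond).
C1: sp2 ✓
C2: sp2 ✓
C3: sp3
C4: sp2 ✓
C5: sp2 ✓
C6: sp2 ✓
C7: sp
C8: sp2 ✓
C9: sp
C10: sp
C11: sp3
C12: sp3
C13: sp3
6 carbons are sp2.

6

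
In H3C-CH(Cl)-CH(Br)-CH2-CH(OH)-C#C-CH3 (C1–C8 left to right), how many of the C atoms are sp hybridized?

2

C1: sp3
C2: sp3
C3: sp3
C4: sp3
C5: sp3
C6: sp ✓
C7: sp ✓
C8: sp3
C6, C7 → 2 sp carbons.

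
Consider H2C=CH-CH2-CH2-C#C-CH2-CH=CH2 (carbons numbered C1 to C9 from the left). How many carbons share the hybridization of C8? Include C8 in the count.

4

C8 is sp2 (one π bond).
C1: sp2 ✓
C2: sp2 ✓
C3: sp3
C4: sp3
C5: sp
C6: sp
C7: sp3
C8: sp2 ✓
C9: sp2 ✓
4 carbons are sp2.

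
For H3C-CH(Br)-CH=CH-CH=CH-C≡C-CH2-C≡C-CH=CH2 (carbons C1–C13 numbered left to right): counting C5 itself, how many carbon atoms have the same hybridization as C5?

C5 is sp2 (one π bond).
C1: sp3
C2: sp3
C3: sp2 ✓
C4: sp2 ✓
C5: sp2 ✓
C6: sp2 ✓
C7: sp
C8: sp
C9: sp3
C10: sp
C11: sp
C12: sp2 ✓
C13: sp2 ✓
6 carbons are sp2.

6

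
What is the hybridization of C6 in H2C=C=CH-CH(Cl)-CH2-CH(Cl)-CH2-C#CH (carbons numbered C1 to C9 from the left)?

sp3

C6 is sp3: 4 σ bonds, 4 electron-density regions.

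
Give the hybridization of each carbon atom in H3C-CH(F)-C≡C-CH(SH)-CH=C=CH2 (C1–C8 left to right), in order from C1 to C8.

C1 sp3, C2 sp3, C3 sp, C4 sp, C5 sp3, C6 sp2, C7 sp, C8 sp2

C1 (4 σ bonds) has steric number 4: sp3.
C2: 4 σ bonds; 4 regions of electron density → sp3.
C3 has 2 σ bonds, plus two π bonds: steric number 2 → sp.
C4 has 2 σ bonds, plus two π bonds: steric number 2 → sp.
C5 carries 4 σ bonds, giving a steric number of 4, so it is sp3.
C6 carries 3 σ bonds, plus one π bond, giving a steric number of 3, so it is sp2.
C7 carries 2 σ bonds, plus two π bonds, giving a steric number of 2, so it is sp.
C8: 3 σ bonds, plus one π bond — 3 electron domains, sp2.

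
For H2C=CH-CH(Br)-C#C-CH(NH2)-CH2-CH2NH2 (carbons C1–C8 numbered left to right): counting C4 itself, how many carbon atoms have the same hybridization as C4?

C4 is sp (two π bonds).
C1: sp2
C2: sp2
C3: sp3
C4: sp ✓
C5: sp ✓
C6: sp3
C7: sp3
C8: sp3
2 carbons are sp.

2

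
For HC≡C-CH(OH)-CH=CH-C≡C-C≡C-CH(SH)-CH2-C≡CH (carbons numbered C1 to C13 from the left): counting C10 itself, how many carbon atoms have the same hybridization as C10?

3

C10 is sp3 (only σ bonds).
C1: sp
C2: sp
C3: sp3 ✓
C4: sp2
C5: sp2
C6: sp
C7: sp
C8: sp
C9: sp
C10: sp3 ✓
C11: sp3 ✓
C12: sp
C13: sp
3 carbons are sp3.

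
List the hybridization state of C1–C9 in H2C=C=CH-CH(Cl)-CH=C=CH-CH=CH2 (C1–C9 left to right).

C1 sp2, C2 sp, C3 sp2, C4 sp3, C5 sp2, C6 sp, C7 sp2, C8 sp2, C9 sp2

C1 is sp2: 3 σ bonds, plus one π bond, 3 electron-density regions.
C2 carries 2 σ bonds, plus two π bonds, giving a steric number of 2, so it is sp.
C3 — 3 σ bonds, plus one π bond. Steric number 3, so sp2.
C4 (4 σ bonds) has steric number 4: sp3.
C5: 3 σ bonds, plus one π bond — 3 electron domains, sp2.
C6 is sp: 2 σ bonds, plus two π bonds, 2 electron-density regions.
C7: 3 σ bonds, plus one π bond; 3 regions of electron density → sp2.
C8 has 3 σ bonds, plus one π bond: steric number 3 → sp2.
C9: 3 σ bonds, plus one π bond; 3 regions of electron density → sp2.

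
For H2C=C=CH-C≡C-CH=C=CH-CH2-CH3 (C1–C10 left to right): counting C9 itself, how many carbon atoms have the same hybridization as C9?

2

C9 is sp3 (only σ bonds).
C1: sp2
C2: sp
C3: sp2
C4: sp
C5: sp
C6: sp2
C7: sp
C8: sp2
C9: sp3 ✓
C10: sp3 ✓
2 carbons are sp3.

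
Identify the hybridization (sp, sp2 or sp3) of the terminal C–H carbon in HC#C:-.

The terminal C–H carbon — 2 σ bonds, plus two π bonds. Steric number 2, so sp.

sp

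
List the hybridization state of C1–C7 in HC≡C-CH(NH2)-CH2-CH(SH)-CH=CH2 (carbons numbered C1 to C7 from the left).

C1 sp, C2 sp, C3 sp3, C4 sp3, C5 sp3, C6 sp2, C7 sp2

C1 (2 σ bonds, plus two π bonds) has steric number 2: sp.
C2 (2 σ bonds, plus two π bonds) has steric number 2: sp.
C3 is sp3: 4 σ bonds, 4 electron-density regions.
C4 — 4 σ bonds. Steric number 4, so sp3.
C5 carries 4 σ bonds, giving a steric number of 4, so it is sp3.
C6 — 3 σ bonds, plus one π bond. Steric number 3, so sp2.
C7 (3 σ bonds, plus one π bond) has steric number 3: sp2.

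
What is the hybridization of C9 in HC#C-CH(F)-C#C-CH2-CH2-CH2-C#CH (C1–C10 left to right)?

C9 has 2 σ bonds, plus two π bonds: steric number 2 → sp.

sp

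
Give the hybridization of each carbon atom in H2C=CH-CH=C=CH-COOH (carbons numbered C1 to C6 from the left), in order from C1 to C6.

C1 has 3 σ bonds, plus one π bond: steric number 3 → sp2.
C2 — 3 σ bonds, plus one π bond. Steric number 3, so sp2.
C3: 3 σ bonds, plus one π bond — 3 electron domains, sp2.
C4 has 2 σ bonds, plus two π bonds: steric number 2 → sp.
C5: 3 σ bonds, plus one π bond — 3 electron domains, sp2.
C6 — 3 σ bonds, plus one π bond. Steric number 3, so sp2.

C1 sp2, C2 sp2, C3 sp2, C4 sp, C5 sp2, C6 sp2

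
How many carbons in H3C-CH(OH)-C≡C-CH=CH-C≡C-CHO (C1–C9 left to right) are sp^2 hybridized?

C1: sp3
C2: sp3
C3: sp
C4: sp
C5: sp2 ✓
C6: sp2 ✓
C7: sp
C8: sp
C9: sp2 ✓
C5, C6, C9 → 3 sp2 carbons.

3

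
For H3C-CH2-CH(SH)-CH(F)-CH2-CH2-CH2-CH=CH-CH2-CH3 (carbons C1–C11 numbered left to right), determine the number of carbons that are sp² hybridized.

2

C1: sp3
C2: sp3
C3: sp3
C4: sp3
C5: sp3
C6: sp3
C7: sp3
C8: sp2 ✓
C9: sp2 ✓
C10: sp3
C11: sp3
C8, C9 → 2 sp2 carbons.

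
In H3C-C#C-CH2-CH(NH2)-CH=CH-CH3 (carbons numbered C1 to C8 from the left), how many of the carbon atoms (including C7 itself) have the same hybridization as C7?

C7 is sp2 (one π bond).
C1: sp3
C2: sp
C3: sp
C4: sp3
C5: sp3
C6: sp2 ✓
C7: sp2 ✓
C8: sp3
2 carbons are sp2.

2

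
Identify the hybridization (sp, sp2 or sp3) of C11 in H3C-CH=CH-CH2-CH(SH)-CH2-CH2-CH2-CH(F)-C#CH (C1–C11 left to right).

sp

C11 (2 σ bonds, plus two π bonds) has steric number 2: sp.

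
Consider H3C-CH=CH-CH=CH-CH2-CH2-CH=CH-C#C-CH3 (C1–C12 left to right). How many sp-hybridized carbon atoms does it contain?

2

C1: sp3
C2: sp2
C3: sp2
C4: sp2
C5: sp2
C6: sp3
C7: sp3
C8: sp2
C9: sp2
C10: sp ✓
C11: sp ✓
C12: sp3
C10, C11 → 2 sp carbons.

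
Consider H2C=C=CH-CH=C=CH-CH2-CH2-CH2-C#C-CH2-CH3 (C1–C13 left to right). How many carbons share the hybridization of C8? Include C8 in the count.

C8 is sp3 (only σ bonds).
C1: sp2
C2: sp
C3: sp2
C4: sp2
C5: sp
C6: sp2
C7: sp3 ✓
C8: sp3 ✓
C9: sp3 ✓
C10: sp
C11: sp
C12: sp3 ✓
C13: sp3 ✓
5 carbons are sp3.

5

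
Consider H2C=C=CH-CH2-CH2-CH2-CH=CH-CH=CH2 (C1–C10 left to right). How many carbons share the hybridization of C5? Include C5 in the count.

3

C5 is sp3 (only σ bonds).
C1: sp2
C2: sp
C3: sp2
C4: sp3 ✓
C5: sp3 ✓
C6: sp3 ✓
C7: sp2
C8: sp2
C9: sp2
C10: sp2
3 carbons are sp3.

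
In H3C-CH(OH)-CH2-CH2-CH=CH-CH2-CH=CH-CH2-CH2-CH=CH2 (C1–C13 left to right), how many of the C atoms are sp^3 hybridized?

C1: sp3 ✓
C2: sp3 ✓
C3: sp3 ✓
C4: sp3 ✓
C5: sp2
C6: sp2
C7: sp3 ✓
C8: sp2
C9: sp2
C10: sp3 ✓
C11: sp3 ✓
C12: sp2
C13: sp2
C1, C2, C3, C4, C7, C10, C11 → 7 sp3 carbons.

7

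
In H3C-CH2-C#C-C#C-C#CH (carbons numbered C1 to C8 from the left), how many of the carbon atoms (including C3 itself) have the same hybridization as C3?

C3 is sp (two π bonds).
C1: sp3
C2: sp3
C3: sp ✓
C4: sp ✓
C5: sp ✓
C6: sp ✓
C7: sp ✓
C8: sp ✓
6 carbons are sp.

6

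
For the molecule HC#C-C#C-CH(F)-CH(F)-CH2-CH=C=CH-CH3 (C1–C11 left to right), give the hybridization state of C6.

C6: 4 σ bonds — 4 electron domains, sp3.

sp3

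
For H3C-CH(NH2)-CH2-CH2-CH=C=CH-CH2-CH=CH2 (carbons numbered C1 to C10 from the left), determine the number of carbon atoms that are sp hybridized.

C1: sp3
C2: sp3
C3: sp3
C4: sp3
C5: sp2
C6: sp ✓
C7: sp2
C8: sp3
C9: sp2
C10: sp2
C6 → 1 sp carbon.

1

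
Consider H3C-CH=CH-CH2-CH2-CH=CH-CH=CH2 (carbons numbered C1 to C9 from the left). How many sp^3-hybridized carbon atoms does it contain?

C1: sp3 ✓
C2: sp2
C3: sp2
C4: sp3 ✓
C5: sp3 ✓
C6: sp2
C7: sp2
C8: sp2
C9: sp2
C1, C4, C5 → 3 sp3 carbons.

3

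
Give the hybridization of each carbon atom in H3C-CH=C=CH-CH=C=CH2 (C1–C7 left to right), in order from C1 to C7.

C1 has 4 σ bonds: steric number 4 → sp3.
C2: 3 σ bonds, plus one π bond; 3 regions of electron density → sp2.
C3 is sp: 2 σ bonds, plus two π bonds, 2 electron-density regions.
C4 (3 σ bonds, plus one π bond) has steric number 3: sp2.
C5 has 3 σ bonds, plus one π bond: steric number 3 → sp2.
C6 — 2 σ bonds, plus two π bonds. Steric number 2, so sp.
C7 — 3 σ bonds, plus one π bond. Steric number 3, so sp2.

C1 sp3, C2 sp2, C3 sp, C4 sp2, C5 sp2, C6 sp, C7 sp2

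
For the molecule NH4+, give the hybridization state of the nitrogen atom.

sp3

Four σ bonds, no lone pair → sp3, tetrahedral.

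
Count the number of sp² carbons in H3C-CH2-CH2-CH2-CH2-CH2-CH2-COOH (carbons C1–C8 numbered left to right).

1

C1: sp3
C2: sp3
C3: sp3
C4: sp3
C5: sp3
C6: sp3
C7: sp3
C8: sp2 ✓
C8 → 1 sp2 carbon.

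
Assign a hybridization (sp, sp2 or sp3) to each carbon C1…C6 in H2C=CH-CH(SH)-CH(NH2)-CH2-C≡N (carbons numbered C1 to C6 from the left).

C1 has 3 σ bonds, plus one π bond: steric number 3 → sp2.
C2 — 3 σ bonds, plus one π bond. Steric number 3, so sp2.
C3 — 4 σ bonds. Steric number 4, so sp3.
C4 carries 4 σ bonds, giving a steric number of 4, so it is sp3.
C5 — 4 σ bonds. Steric number 4, so sp3.
C6 (2 σ bonds, plus two π bonds) has steric number 2: sp.

C1 sp2, C2 sp2, C3 sp3, C4 sp3, C5 sp3, C6 sp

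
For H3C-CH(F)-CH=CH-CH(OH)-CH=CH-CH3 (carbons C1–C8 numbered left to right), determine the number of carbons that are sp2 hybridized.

C1: sp3
C2: sp3
C3: sp2 ✓
C4: sp2 ✓
C5: sp3
C6: sp2 ✓
C7: sp2 ✓
C8: sp3
C3, C4, C6, C7 → 4 sp2 carbons.

4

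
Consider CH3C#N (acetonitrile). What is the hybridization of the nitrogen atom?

sp

N has one σ bond and one lone pair: steric number 2 → sp.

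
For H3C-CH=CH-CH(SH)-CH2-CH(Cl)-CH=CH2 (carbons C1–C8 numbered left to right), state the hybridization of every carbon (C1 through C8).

C1: 4 σ bonds; 4 regions of electron density → sp3.
C2 (3 σ bonds, plus one π bond) has steric number 3: sp2.
C3 is sp2: 3 σ bonds, plus one π bond, 3 electron-density regions.
C4 has 4 σ bonds: steric number 4 → sp3.
C5 carries 4 σ bonds, giving a steric number of 4, so it is sp3.
C6 is sp3: 4 σ bonds, 4 electron-density regions.
C7 (3 σ bonds, plus one π bond) has steric number 3: sp2.
C8 carries 3 σ bonds, plus one π bond, giving a steric number of 3, so it is sp2.

C1 sp3, C2 sp2, C3 sp2, C4 sp3, C5 sp3, C6 sp3, C7 sp2, C8 sp2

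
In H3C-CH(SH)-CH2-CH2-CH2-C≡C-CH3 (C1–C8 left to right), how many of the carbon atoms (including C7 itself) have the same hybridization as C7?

C7 is sp (two π bonds).
C1: sp3
C2: sp3
C3: sp3
C4: sp3
C5: sp3
C6: sp ✓
C7: sp ✓
C8: sp3
2 carbons are sp.

2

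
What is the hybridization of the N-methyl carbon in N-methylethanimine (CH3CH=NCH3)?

The N-methyl carbon (4 σ bonds) has steric number 4: sp3.

sp3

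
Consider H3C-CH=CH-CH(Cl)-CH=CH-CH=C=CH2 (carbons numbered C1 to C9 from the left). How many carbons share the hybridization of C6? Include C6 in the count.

C6 is sp2 (one π bond).
C1: sp3
C2: sp2 ✓
C3: sp2 ✓
C4: sp3
C5: sp2 ✓
C6: sp2 ✓
C7: sp2 ✓
C8: sp
C9: sp2 ✓
6 carbons are sp2.

6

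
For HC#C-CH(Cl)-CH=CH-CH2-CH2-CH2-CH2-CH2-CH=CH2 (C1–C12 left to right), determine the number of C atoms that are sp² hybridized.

C1: sp
C2: sp
C3: sp3
C4: sp2 ✓
C5: sp2 ✓
C6: sp3
C7: sp3
C8: sp3
C9: sp3
C10: sp3
C11: sp2 ✓
C12: sp2 ✓
C4, C5, C11, C12 → 4 sp2 carbons.

4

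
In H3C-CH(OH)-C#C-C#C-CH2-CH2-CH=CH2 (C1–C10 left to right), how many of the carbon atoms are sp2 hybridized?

2

C1: sp3
C2: sp3
C3: sp
C4: sp
C5: sp
C6: sp
C7: sp3
C8: sp3
C9: sp2 ✓
C10: sp2 ✓
C9, C10 → 2 sp2 carbons.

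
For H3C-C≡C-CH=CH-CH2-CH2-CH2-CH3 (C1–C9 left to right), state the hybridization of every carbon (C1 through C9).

C1 has 4 σ bonds: steric number 4 → sp3.
C2: 2 σ bonds, plus two π bonds — 2 electron domains, sp.
C3: 2 σ bonds, plus two π bonds; 2 regions of electron density → sp.
C4 — 3 σ bonds, plus one π bond. Steric number 3, so sp2.
C5 is sp2: 3 σ bonds, plus one π bond, 3 electron-density regions.
C6: 4 σ bonds; 4 regions of electron density → sp3.
C7 is sp3: 4 σ bonds, 4 electron-density regions.
C8: 4 σ bonds — 4 electron domains, sp3.
C9 carries 4 σ bonds, giving a steric number of 4, so it is sp3.

C1 sp3, C2 sp, C3 sp, C4 sp2, C5 sp2, C6 sp3, C7 sp3, C8 sp3, C9 sp3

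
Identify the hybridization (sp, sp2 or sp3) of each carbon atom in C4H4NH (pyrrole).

sp2

Each carbon atom: 3 σ bonds, plus one π bond — 3 electron domains, sp2.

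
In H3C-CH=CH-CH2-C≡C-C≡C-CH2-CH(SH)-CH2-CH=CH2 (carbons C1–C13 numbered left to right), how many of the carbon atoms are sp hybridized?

C1: sp3
C2: sp2
C3: sp2
C4: sp3
C5: sp ✓
C6: sp ✓
C7: sp ✓
C8: sp ✓
C9: sp3
C10: sp3
C11: sp3
C12: sp2
C13: sp2
C5, C6, C7, C8 → 4 sp carbons.

4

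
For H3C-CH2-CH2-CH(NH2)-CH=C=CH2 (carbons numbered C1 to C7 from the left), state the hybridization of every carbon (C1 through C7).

C1 carries 4 σ bonds, giving a steric number of 4, so it is sp3.
C2 — 4 σ bonds. Steric number 4, so sp3.
C3 (4 σ bonds) has steric number 4: sp3.
C4 carries 4 σ bonds, giving a steric number of 4, so it is sp3.
C5 has 3 σ bonds, plus one π bond: steric number 3 → sp2.
C6 — 2 σ bonds, plus two π bonds. Steric number 2, so sp.
C7: 3 σ bonds, plus one π bond — 3 electron domains, sp2.

C1 sp3, C2 sp3, C3 sp3, C4 sp3, C5 sp2, C6 sp, C7 sp2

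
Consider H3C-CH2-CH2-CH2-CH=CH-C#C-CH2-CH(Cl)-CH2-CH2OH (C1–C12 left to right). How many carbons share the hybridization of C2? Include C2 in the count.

C2 is sp3 (only σ bonds).
C1: sp3 ✓
C2: sp3 ✓
C3: sp3 ✓
C4: sp3 ✓
C5: sp2
C6: sp2
C7: sp
C8: sp
C9: sp3 ✓
C10: sp3 ✓
C11: sp3 ✓
C12: sp3 ✓
8 carbons are sp3.

8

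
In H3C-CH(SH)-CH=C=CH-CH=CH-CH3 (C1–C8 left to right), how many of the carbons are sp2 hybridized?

4

C1: sp3
C2: sp3
C3: sp2 ✓
C4: sp
C5: sp2 ✓
C6: sp2 ✓
C7: sp2 ✓
C8: sp3
C3, C5, C6, C7 → 4 sp2 carbons.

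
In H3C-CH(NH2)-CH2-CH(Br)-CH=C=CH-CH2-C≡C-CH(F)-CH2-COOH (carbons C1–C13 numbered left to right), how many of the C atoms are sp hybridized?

3

C1: sp3
C2: sp3
C3: sp3
C4: sp3
C5: sp2
C6: sp ✓
C7: sp2
C8: sp3
C9: sp ✓
C10: sp ✓
C11: sp3
C12: sp3
C13: sp2
C6, C9, C10 → 3 sp carbons.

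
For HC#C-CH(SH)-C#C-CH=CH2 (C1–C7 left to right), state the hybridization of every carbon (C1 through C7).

C1 sp, C2 sp, C3 sp3, C4 sp, C5 sp, C6 sp2, C7 sp2

C1 carries 2 σ bonds, plus two π bonds, giving a steric number of 2, so it is sp.
C2: 2 σ bonds, plus two π bonds — 2 electron domains, sp.
C3 (4 σ bonds) has steric number 4: sp3.
C4 (2 σ bonds, plus two π bonds) has steric number 2: sp.
C5 (2 σ bonds, plus two π bonds) has steric number 2: sp.
C6 — 3 σ bonds, plus one π bond. Steric number 3, so sp2.
C7 is sp2: 3 σ bonds, plus one π bond, 3 electron-density regions.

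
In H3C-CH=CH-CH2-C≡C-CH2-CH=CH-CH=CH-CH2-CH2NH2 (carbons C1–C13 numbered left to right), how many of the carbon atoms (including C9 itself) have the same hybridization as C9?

C9 is sp2 (one π bond).
C1: sp3
C2: sp2 ✓
C3: sp2 ✓
C4: sp3
C5: sp
C6: sp
C7: sp3
C8: sp2 ✓
C9: sp2 ✓
C10: sp2 ✓
C11: sp2 ✓
C12: sp3
C13: sp3
6 carbons are sp2.

6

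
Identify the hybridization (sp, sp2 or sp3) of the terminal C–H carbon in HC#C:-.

The terminal C–H carbon has 2 σ bonds, plus two π bonds: steric number 2 → sp.

sp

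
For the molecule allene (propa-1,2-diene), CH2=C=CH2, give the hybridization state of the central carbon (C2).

Two σ bonds and two π bonds (one to each neighbour) → sp.

sp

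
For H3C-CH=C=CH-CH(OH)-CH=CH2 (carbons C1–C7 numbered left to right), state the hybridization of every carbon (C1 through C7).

C1 sp3, C2 sp2, C3 sp, C4 sp2, C5 sp3, C6 sp2, C7 sp2

C1: 4 σ bonds — 4 electron domains, sp3.
C2 carries 3 σ bonds, plus one π bond, giving a steric number of 3, so it is sp2.
C3 — 2 σ bonds, plus two π bonds. Steric number 2, so sp.
C4: 3 σ bonds, plus one π bond — 3 electron domains, sp2.
C5: 4 σ bonds — 4 electron domains, sp3.
C6 (3 σ bonds, plus one π bond) has steric number 3: sp2.
C7 (3 σ bonds, plus one π bond) has steric number 3: sp2.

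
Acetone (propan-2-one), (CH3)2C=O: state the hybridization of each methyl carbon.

sp³

Each methyl carbon (4 σ bonds) has steric number 4: sp3.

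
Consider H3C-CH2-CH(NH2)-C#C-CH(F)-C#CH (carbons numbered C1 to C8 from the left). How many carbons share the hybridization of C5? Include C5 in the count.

4

C5 is sp (two π bonds).
C1: sp3
C2: sp3
C3: sp3
C4: sp ✓
C5: sp ✓
C6: sp3
C7: sp ✓
C8: sp ✓
4 carbons are sp.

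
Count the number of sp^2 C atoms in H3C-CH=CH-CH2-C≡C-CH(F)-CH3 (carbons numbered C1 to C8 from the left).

2

C1: sp3
C2: sp2 ✓
C3: sp2 ✓
C4: sp3
C5: sp
C6: sp
C7: sp3
C8: sp3
C2, C3 → 2 sp2 carbons.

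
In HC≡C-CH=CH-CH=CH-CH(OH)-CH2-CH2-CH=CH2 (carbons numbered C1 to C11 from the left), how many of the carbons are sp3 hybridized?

3

C1: sp
C2: sp
C3: sp2
C4: sp2
C5: sp2
C6: sp2
C7: sp3 ✓
C8: sp3 ✓
C9: sp3 ✓
C10: sp2
C11: sp2
C7, C8, C9 → 3 sp3 carbons.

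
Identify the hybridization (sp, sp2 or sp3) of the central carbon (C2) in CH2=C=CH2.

sp

Two σ bonds and two π bonds (one to each neighbour) → sp.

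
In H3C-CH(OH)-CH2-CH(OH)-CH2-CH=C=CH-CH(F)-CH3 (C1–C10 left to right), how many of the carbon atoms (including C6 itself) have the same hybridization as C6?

C6 is sp2 (one π bond).
C1: sp3
C2: sp3
C3: sp3
C4: sp3
C5: sp3
C6: sp2 ✓
C7: sp
C8: sp2 ✓
C9: sp3
C10: sp3
2 carbons are sp2.

2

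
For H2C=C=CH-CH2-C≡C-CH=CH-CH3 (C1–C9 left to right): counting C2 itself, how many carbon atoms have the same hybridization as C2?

C2 is sp (two π bonds).
C1: sp2
C2: sp ✓
C3: sp2
C4: sp3
C5: sp ✓
C6: sp ✓
C7: sp2
C8: sp2
C9: sp3
3 carbons are sp.

3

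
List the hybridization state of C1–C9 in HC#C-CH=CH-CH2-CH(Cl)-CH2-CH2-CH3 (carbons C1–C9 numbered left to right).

C1 is sp: 2 σ bonds, plus two π bonds, 2 electron-density regions.
C2 (2 σ bonds, plus two π bonds) has steric number 2: sp.
C3 is sp2: 3 σ bonds, plus one π bond, 3 electron-density regions.
C4 — 3 σ bonds, plus one π bond. Steric number 3, so sp2.
C5 has 4 σ bonds: steric number 4 → sp3.
C6: 4 σ bonds — 4 electron domains, sp3.
C7 is sp3: 4 σ bonds, 4 electron-density regions.
C8 has 4 σ bonds: steric number 4 → sp3.
C9 is sp3: 4 σ bonds, 4 electron-density regions.

C1 sp, C2 sp, C3 sp2, C4 sp2, C5 sp3, C6 sp3, C7 sp3, C8 sp3, C9 sp3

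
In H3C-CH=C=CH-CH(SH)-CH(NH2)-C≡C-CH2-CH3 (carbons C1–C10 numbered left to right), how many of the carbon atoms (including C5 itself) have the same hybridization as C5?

5

C5 is sp3 (only σ bonds).
C1: sp3 ✓
C2: sp2
C3: sp
C4: sp2
C5: sp3 ✓
C6: sp3 ✓
C7: sp
C8: sp
C9: sp3 ✓
C10: sp3 ✓
5 carbons are sp3.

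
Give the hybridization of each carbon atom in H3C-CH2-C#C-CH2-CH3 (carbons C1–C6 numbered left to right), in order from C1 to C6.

C1 sp3, C2 sp3, C3 sp, C4 sp, C5 sp3, C6 sp3

C1 has 4 σ bonds: steric number 4 → sp3.
C2 has 4 σ bonds: steric number 4 → sp3.
C3: 2 σ bonds, plus two π bonds; 2 regions of electron density → sp.
C4 — 2 σ bonds, plus two π bonds. Steric number 2, so sp.
C5 has 4 σ bonds: steric number 4 → sp3.
C6: 4 σ bonds — 4 electron domains, sp3.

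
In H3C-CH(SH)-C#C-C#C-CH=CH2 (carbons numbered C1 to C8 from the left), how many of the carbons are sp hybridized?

4

C1: sp3
C2: sp3
C3: sp ✓
C4: sp ✓
C5: sp ✓
C6: sp ✓
C7: sp2
C8: sp2
C3, C4, C5, C6 → 4 sp carbons.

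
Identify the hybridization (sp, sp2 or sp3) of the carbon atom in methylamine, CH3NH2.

sp³

The carbon atom carries 4 σ bonds, giving a steric number of 4, so it is sp3.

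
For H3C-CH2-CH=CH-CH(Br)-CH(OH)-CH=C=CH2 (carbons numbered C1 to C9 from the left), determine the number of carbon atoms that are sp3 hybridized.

C1: sp3 ✓
C2: sp3 ✓
C3: sp2
C4: sp2
C5: sp3 ✓
C6: sp3 ✓
C7: sp2
C8: sp
C9: sp2
C1, C2, C5, C6 → 4 sp3 carbons.

4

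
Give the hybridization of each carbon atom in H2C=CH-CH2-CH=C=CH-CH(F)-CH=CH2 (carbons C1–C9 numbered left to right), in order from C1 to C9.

C1 sp2, C2 sp2, C3 sp3, C4 sp2, C5 sp, C6 sp2, C7 sp3, C8 sp2, C9 sp2

C1 is sp2: 3 σ bonds, plus one π bond, 3 electron-density regions.
C2 (3 σ bonds, plus one π bond) has steric number 3: sp2.
C3: 4 σ bonds — 4 electron domains, sp3.
C4 (3 σ bonds, plus one π bond) has steric number 3: sp2.
C5: 2 σ bonds, plus two π bonds — 2 electron domains, sp.
C6: 3 σ bonds, plus one π bond — 3 electron domains, sp2.
C7 is sp3: 4 σ bonds, 4 electron-density regions.
C8 has 3 σ bonds, plus one π bond: steric number 3 → sp2.
C9 — 3 σ bonds, plus one π bond. Steric number 3, so sp2.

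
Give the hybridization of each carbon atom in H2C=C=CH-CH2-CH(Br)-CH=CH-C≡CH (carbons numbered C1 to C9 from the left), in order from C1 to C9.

C1 sp2, C2 sp, C3 sp2, C4 sp3, C5 sp3, C6 sp2, C7 sp2, C8 sp, C9 sp

C1 carries 3 σ bonds, plus one π bond, giving a steric number of 3, so it is sp2.
C2: 2 σ bonds, plus two π bonds — 2 electron domains, sp.
C3 (3 σ bonds, plus one π bond) has steric number 3: sp2.
C4 has 4 σ bonds: steric number 4 → sp3.
C5 carries 4 σ bonds, giving a steric number of 4, so it is sp3.
C6 carries 3 σ bonds, plus one π bond, giving a steric number of 3, so it is sp2.
C7 is sp2: 3 σ bonds, plus one π bond, 3 electron-density regions.
C8 (2 σ bonds, plus two π bonds) has steric number 2: sp.
C9 carries 2 σ bonds, plus two π bonds, giving a steric number of 2, so it is sp.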